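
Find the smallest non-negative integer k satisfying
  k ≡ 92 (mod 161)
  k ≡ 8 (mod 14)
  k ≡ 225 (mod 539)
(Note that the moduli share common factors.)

19090

gcd(161, 14) = 7 and 7 | (8 − 92), so the pair is consistent; merging gives k ≡ 92 (mod 322), where 322 = lcm(161, 14).
gcd(322, 539) = 7 and 7 | (225 − 92), so the pair is consistent; merging gives k ≡ 19090 (mod 24794), where 24794 = lcm(322, 539).
The solution is unique modulo lcm(161, 14, 539) = 24794.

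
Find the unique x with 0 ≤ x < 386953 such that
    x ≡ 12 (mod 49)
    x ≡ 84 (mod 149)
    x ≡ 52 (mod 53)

The moduli are pairwise coprime; N = 49·149·53 = 386953.
N/49 = 7897; 7897 ≡ 8 (mod 49); 8·43 ≡ 1, so inverse 43.
N/149 = 2597; 2597 ≡ 64 (mod 149); 64·7 ≡ 1, so inverse 7.
N/53 = 7301; 7301 ≡ 40 (mod 53); 40·4 ≡ 1, so inverse 4.
x ≡ 12·7897·43 + 84·2597·7 + 52·7301·4 = 7120496.
7120496 mod 386953 = 155342.

155342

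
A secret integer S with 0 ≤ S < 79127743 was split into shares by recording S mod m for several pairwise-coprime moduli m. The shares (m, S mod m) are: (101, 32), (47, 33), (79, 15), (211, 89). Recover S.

The moduli are pairwise coprime; N = 101·47·79·211 = 79127743.
N/101 = 783443; 783443 ≡ 87 (mod 101); 87·36 ≡ 1, so inverse 36.
N/47 = 1683569; 1683569 ≡ 29 (mod 47); 29·13 ≡ 1, so inverse 13.
N/79 = 1001617; 1001617 ≡ 55 (mod 79); 55·23 ≡ 1, so inverse 23.
N/211 = 375013; 375013 ≡ 66 (mod 211); 66·16 ≡ 1, so inverse 16.
S ≡ 32·783443·36 + 33·1683569·13 + 15·1001617·23 + 89·375013·16 = 2504353814.
2504353814 mod 79127743 = 51393781.

51393781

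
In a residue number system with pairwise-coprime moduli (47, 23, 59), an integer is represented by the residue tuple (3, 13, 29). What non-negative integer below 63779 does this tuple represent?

The moduli are pairwise coprime; N = 47·23·59 = 63779.
N/47 = 1357; 1357 ≡ 41 (mod 47); 41·39 ≡ 1, so inverse 39.
N/23 = 2773; 2773 ≡ 13 (mod 23); 13·16 ≡ 1, so inverse 16.
N/59 = 1081; 1081 ≡ 19 (mod 59); 19·28 ≡ 1, so inverse 28.
x ≡ 3·1357·39 + 13·2773·16 + 29·1081·28 = 1613325.
1613325 mod 63779 = 18850.

18850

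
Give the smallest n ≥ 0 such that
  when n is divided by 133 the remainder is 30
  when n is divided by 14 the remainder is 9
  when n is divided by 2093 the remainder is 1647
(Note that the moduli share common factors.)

gcd(133, 14) = 7 and 7 | (9 − 30), so the pair is consistent; merging gives n ≡ 163 (mod 266), where 266 = lcm(133, 14).
gcd(266, 2093) = 7 and 7 | (1647 − 163), so the pair is consistent; merging gives n ≡ 26763 (mod 79534), where 79534 = lcm(266, 2093).
The solution is unique modulo lcm(133, 14, 2093) = 79534.

26763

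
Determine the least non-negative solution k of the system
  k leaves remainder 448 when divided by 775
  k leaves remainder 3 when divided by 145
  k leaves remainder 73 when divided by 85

175598

Combine the congruences pairwise.
gcd(775, 145) = 5 and 5 | (3 − 448), so the pair is consistent; merging gives k ≡ 18273 (mod 22475), where 22475 = lcm(775, 145).
gcd(22475, 85) = 5 and 5 | (73 − 18273), so the pair is consistent; merging gives k ≡ 175598 (mod 382075), where 382075 = lcm(22475, 85).
The solution is unique modulo lcm(775, 145, 85) = 382075.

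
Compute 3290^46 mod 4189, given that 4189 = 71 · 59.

1314

Mod 71: 3290 ≡ 24; 24^46 ≡ 36 (mod 71).
Mod 59: 3290 ≡ 45; 45^46 ≡ 16 (mod 59).
Combine by CRT: x ≡ 36 (mod 71), x ≡ 16 (mod 59) ⇒ x ≡ 1314 (mod 4189).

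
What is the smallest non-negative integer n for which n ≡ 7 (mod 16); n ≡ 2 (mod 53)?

Combine the congruences pairwise.
From n ≡ 7 (mod 16) write n = 7 + 16t. Substituting into n ≡ 2 (mod 53) gives 16t ≡ 48 (mod 53), and since 16⁻¹ ≡ 10 (mod 53), t ≡ 3. Hence n ≡ 7 + 16·3 = 55 (mod 848).

55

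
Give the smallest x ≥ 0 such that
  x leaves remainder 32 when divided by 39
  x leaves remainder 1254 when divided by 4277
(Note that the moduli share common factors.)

Combine the congruences pairwise.
gcd(39, 4277) = 13 and 13 | (1254 − 32), so the pair is consistent; merging gives x ≡ 5531 (mod 12831), where 12831 = lcm(39, 4277).
The solution is unique modulo lcm(39, 4277) = 12831.

5531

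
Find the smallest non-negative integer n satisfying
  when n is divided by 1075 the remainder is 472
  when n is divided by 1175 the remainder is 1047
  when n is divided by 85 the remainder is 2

815322

Combine the congruences pairwise.
gcd(1075, 1175) = 25 and 25 | (1047 − 472), so the pair is consistent; merging gives n ≡ 6922 (mod 50525), where 50525 = lcm(1075, 1175).
gcd(50525, 85) = 5 and 5 | (2 − 6922), so the pair is consistent; merging gives n ≡ 815322 (mod 858925), where 858925 = lcm(50525, 85).
The solution is unique modulo lcm(1075, 1175, 85) = 858925.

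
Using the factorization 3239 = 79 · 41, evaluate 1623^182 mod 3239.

1761

Mod 79: 1623 ≡ 43; by Fermat, exponent reduces to 182 mod 78 = 26; 43^26 ≡ 23 (mod 79).
Mod 41: 1623 ≡ 24; by Fermat, exponent reduces to 182 mod 40 = 22; 24^22 ≡ 39 (mod 41).
Combine by CRT: x ≡ 23 (mod 79), x ≡ 39 (mod 41) ⇒ x ≡ 1761 (mod 3239).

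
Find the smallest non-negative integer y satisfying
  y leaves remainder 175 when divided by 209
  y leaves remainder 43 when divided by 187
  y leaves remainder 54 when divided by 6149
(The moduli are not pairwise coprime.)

578060

gcd(209, 187) = 11 and 11 | (43 − 175), so the pair is consistent; merging gives y ≡ 2474 (mod 3553), where 3553 = lcm(209, 187).
gcd(3553, 6149) = 11 and 11 | (54 − 2474), so the pair is consistent; merging gives y ≡ 578060 (mod 1986127), where 1986127 = lcm(3553, 6149).
The solution is unique modulo lcm(209, 187, 6149) = 1986127.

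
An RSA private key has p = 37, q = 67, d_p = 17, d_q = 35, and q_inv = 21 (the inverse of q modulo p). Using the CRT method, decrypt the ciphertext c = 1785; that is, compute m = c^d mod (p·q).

m₁ = c^(d_p) mod p: c ≡ 9 (mod 37), and 9^17 mod 37 = 33.
m₂ = c^(d_q) mod q: c ≡ 43 (mod 67), and 43^35 mod 67 = 27.
h = q_inv·(m₁ − m₂) mod p = 21·(33 − 27) mod 37 = 15.
m = m₂ + h·q = 27 + 15·67 = 1032.

1032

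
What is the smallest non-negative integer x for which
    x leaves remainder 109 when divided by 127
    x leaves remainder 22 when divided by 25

2522

Combine the congruences pairwise.
From x ≡ 109 (mod 127) write x = 109 + 127t. Substituting into x ≡ 22 (mod 25) gives 127t ≡ 13 (mod 25), and since 2⁻¹ ≡ 13 (mod 25), t ≡ 19. Hence x ≡ 109 + 127·19 = 2522 (mod 3175).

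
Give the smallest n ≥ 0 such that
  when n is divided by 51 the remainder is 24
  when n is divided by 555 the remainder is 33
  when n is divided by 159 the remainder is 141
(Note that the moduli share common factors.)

165978

gcd(51, 555) = 3 and 3 | (33 − 24), so the pair is consistent; merging gives n ≡ 5583 (mod 9435), where 9435 = lcm(51, 555).
gcd(9435, 159) = 3 and 3 | (141 − 5583), so the pair is consistent; merging gives n ≡ 165978 (mod 500055), where 500055 = lcm(9435, 159).
The solution is unique modulo lcm(51, 555, 159) = 500055.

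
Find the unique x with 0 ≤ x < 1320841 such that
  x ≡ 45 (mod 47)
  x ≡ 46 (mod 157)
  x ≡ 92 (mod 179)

From x ≡ 45 (mod 47) write x = 45 + 47t. Substituting into x ≡ 46 (mod 157) gives 47t ≡ 1 (mod 157), and since 47⁻¹ ≡ 147 (mod 157), t ≡ 147. Hence x ≡ 45 + 47·147 = 6954 (mod 7379).
From x ≡ 6954 (mod 7379) write x = 6954 + 7379t. Substituting into x ≡ 92 (mod 179) gives 7379t ≡ 119 (mod 179), and since 40⁻¹ ≡ 94 (mod 179), t ≡ 88. Hence x ≡ 6954 + 7379·88 = 656306 (mod 1320841).

656306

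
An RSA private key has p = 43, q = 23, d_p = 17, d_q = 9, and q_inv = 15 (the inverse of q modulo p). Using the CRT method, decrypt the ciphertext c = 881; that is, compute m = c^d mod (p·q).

m₁ = c^(d_p) mod p: c ≡ 21 (mod 43), and 21^17 mod 43 = 16.
m₂ = c^(d_q) mod q: c ≡ 7 (mod 23), and 7^9 mod 23 = 15.
h = q_inv·(m₁ − m₂) mod p = 15·(16 − 15) mod 43 = 15.
m = m₂ + h·q = 15 + 15·23 = 360.

360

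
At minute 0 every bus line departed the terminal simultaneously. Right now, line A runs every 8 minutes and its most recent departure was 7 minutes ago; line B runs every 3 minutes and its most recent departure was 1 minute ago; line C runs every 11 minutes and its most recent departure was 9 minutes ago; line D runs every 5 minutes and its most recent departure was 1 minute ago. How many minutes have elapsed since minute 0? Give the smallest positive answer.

31

The moduli are pairwise coprime; N = 8·3·11·5 = 1320.
N/8 = 165; 165 ≡ 5 (mod 8); 5·5 ≡ 1, so inverse 5.
N/3 = 440; 440 ≡ 2 (mod 3); 2·2 ≡ 1, so inverse 2.
N/11 = 120; 120 ≡ 10 (mod 11); 10·10 ≡ 1, so inverse 10.
N/5 = 264; 264 ≡ 4 (mod 5); 4·4 ≡ 1, so inverse 4.
t ≡ 7·165·5 + 1·440·2 + 9·120·10 + 1·264·4 = 18511.
18511 mod 1320 = 31.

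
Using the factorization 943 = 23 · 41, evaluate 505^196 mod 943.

392

Mod 23: 505 ≡ 22; by Fermat, exponent reduces to 196 mod 22 = 20; 22^20 ≡ 1 (mod 23).
Mod 41: 505 ≡ 13; by Fermat, exponent reduces to 196 mod 40 = 36; 13^36 ≡ 23 (mod 41).
Combine by CRT: x ≡ 1 (mod 23), x ≡ 23 (mod 41) ⇒ x ≡ 392 (mod 943).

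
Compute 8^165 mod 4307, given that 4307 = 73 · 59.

3359

Mod 73: 8 ≡ 8; by Fermat, exponent reduces to 165 mod 72 = 21; 8^21 ≡ 1 (mod 73).
Mod 59: 8 ≡ 8; by Fermat, exponent reduces to 165 mod 58 = 49; 8^49 ≡ 55 (mod 59).
Combine by CRT: x ≡ 1 (mod 73), x ≡ 55 (mod 59) ⇒ x ≡ 3359 (mod 4307).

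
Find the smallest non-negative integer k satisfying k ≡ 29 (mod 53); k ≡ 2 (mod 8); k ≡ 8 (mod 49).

The moduli are pairwise coprime; N = 53·8·49 = 20776.
N/53 = 392; 392 ≡ 21 (mod 53); 21·48 ≡ 1, so inverse 48.
N/8 = 2597; 2597 ≡ 5 (mod 8); 5·5 ≡ 1, so inverse 5.
N/49 = 424; 424 ≡ 32 (mod 49); 32·23 ≡ 1, so inverse 23.
k ≡ 29·392·48 + 2·2597·5 + 8·424·23 = 649650.
649650 mod 20776 = 5594.

5594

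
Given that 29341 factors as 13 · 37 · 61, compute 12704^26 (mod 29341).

Mod 13: 12704 ≡ 3; by Fermat, exponent reduces to 26 mod 12 = 2; 3^2 ≡ 9 (mod 13).
Mod 37: 12704 ≡ 13; 13^26 ≡ 28 (mod 37).
Mod 61: 12704 ≡ 16; 16^26 ≡ 25 (mod 61).
Combine by CRT: x ≡ 9 (mod 13), x ≡ 28 (mod 37), x ≡ 25 (mod 61) ⇒ x ≡ 12164 (mod 29341).

12164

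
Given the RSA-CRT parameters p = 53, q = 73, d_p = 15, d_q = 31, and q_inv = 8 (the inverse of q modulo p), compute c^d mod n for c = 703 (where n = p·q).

1487

m₁ = c^(d_p) mod p: c ≡ 14 (mod 53), and 14^15 mod 53 = 3.
m₂ = c^(d_q) mod q: c ≡ 46 (mod 73), and 46^31 mod 73 = 27.
h = q_inv·(m₁ − m₂) mod p = 8·(3 − 27) mod 53 = 20.
m = m₂ + h·q = 27 + 20·73 = 1487.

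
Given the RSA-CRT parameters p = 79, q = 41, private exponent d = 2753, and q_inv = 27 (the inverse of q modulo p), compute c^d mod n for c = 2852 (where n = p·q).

d_p = d mod (p−1) = 2753 mod 78 = 23; d_q = d mod (q−1) = 33.
m₁ = c^(d_p) mod p: c ≡ 8 (mod 79), and 8^23 mod 79 = 52.
m₂ = c^(d_q) mod q: c ≡ 23 (mod 41), and 23^33 mod 41 = 31.
h = q_inv·(m₁ − m₂) mod p = 27·(52 − 31) mod 79 = 14.
m = m₂ + h·q = 31 + 14·41 = 605.

605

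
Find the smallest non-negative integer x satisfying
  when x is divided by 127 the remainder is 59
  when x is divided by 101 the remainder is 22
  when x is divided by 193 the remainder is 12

The moduli are pairwise coprime; N = 127·101·193 = 2475611.
N/127 = 19493; 19493 ≡ 62 (mod 127); 62·84 ≡ 1, so inverse 84.
N/101 = 24511; 24511 ≡ 69 (mod 101); 69·41 ≡ 1, so inverse 41.
N/193 = 12827; 12827 ≡ 89 (mod 193); 89·180 ≡ 1, so inverse 180.
x ≡ 59·19493·84 + 22·24511·41 + 12·12827·180 = 146422550.
146422550 mod 2475611 = 361501.

361501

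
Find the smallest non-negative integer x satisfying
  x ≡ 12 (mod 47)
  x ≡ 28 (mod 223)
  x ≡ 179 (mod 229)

768932

From x ≡ 12 (mod 47) write x = 12 + 47t. Substituting into x ≡ 28 (mod 223) gives 47t ≡ 16 (mod 223), and since 47⁻¹ ≡ 19 (mod 223), t ≡ 81. Hence x ≡ 12 + 47·81 = 3819 (mod 10481).
From x ≡ 3819 (mod 10481) write x = 3819 + 10481t. Substituting into x ≡ 179 (mod 229) gives 10481t ≡ 24 (mod 229), and since 176⁻¹ ≡ 108 (mod 229), t ≡ 73. Hence x ≡ 3819 + 10481·73 = 768932 (mod 2400149).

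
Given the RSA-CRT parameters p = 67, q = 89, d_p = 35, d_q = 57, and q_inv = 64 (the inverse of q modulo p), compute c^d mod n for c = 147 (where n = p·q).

m₁ = c^(d_p) mod p: c ≡ 13 (mod 67), and 13^35 mod 67 = 32.
m₂ = c^(d_q) mod q: c ≡ 58 (mod 89), and 58^57 mod 89 = 38.
h = q_inv·(m₁ − m₂) mod p = 64·(32 − 38) mod 67 = 18.
m = m₂ + h·q = 38 + 18·89 = 1640.

1640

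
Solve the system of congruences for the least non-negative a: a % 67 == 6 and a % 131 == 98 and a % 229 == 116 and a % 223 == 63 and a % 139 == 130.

49546724992

The moduli are pairwise coprime; N = 67·131·229·223·139 = 62301893201.
N/67 = 929879003; 929879003 ≡ 6 (mod 67); 6·56 ≡ 1, so inverse 56.
N/131 = 475586971; 475586971 ≡ 117 (mod 131); 117·28 ≡ 1, so inverse 28.
N/229 = 272060669; 272060669 ≡ 196 (mod 229); 196·111 ≡ 1, so inverse 111.
N/223 = 279380687; 279380687 ≡ 43 (mod 223); 43·83 ≡ 1, so inverse 83.
N/139 = 448215059; 448215059 ≡ 107 (mod 139); 107·13 ≡ 1, so inverse 13.
a ≡ 6·929879003·56 + 98·475586971·28 + 116·272060669·111 + 63·279380687·83 + 130·448215059·13 = 7338868229509.
7338868229509 mod 62301893201 = 49546724992.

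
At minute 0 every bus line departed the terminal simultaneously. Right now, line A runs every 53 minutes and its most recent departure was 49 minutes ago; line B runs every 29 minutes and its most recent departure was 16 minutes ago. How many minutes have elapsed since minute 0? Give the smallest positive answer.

Combine the congruences pairwise.
From t ≡ 49 (mod 53) write t = 49 + 53s. Substituting into t ≡ 16 (mod 29) gives 53s ≡ 25 (mod 29), and since 24⁻¹ ≡ 23 (mod 29), s ≡ 24. Hence t ≡ 49 + 53·24 = 1321 (mod 1537).

1321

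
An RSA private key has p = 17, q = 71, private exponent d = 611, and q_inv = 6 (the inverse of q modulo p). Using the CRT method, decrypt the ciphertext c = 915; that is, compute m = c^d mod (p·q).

1180

d_p = d mod (p−1) = 611 mod 16 = 3; d_q = d mod (q−1) = 51.
m₁ = c^(d_p) mod p: c ≡ 14 (mod 17), and 14^3 mod 17 = 7.
m₂ = c^(d_q) mod q: c ≡ 63 (mod 71), and 63^51 mod 71 = 44.
h = q_inv·(m₁ − m₂) mod p = 6·(7 − 44) mod 17 = 16.
m = m₂ + h·q = 44 + 16·71 = 1180.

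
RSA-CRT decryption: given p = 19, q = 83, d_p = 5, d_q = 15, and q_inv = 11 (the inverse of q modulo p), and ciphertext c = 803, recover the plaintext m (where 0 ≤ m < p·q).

85

m₁ = c^(d_p) mod p: c ≡ 5 (mod 19), and 5^5 mod 19 = 9.
m₂ = c^(d_q) mod q: c ≡ 56 (mod 83), and 56^15 mod 83 = 2.
h = q_inv·(m₁ − m₂) mod p = 11·(9 − 2) mod 19 = 1.
m = m₂ + h·q = 2 + 1·83 = 85.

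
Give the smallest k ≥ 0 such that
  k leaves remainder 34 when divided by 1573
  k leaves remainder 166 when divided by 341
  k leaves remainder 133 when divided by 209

gcd(1573, 341) = 11 and 11 | (166 − 34), so the pair is consistent; merging gives k ≡ 47224 (mod 48763), where 48763 = lcm(1573, 341).
gcd(48763, 209) = 11 and 11 | (133 − 47224), so the pair is consistent; merging gives k ≡ 924958 (mod 926497), where 926497 = lcm(48763, 209).
The solution is unique modulo lcm(1573, 341, 209) = 926497.

924958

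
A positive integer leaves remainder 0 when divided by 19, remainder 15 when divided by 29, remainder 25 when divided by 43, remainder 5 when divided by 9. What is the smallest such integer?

The moduli are pairwise coprime; N = 19·29·43·9 = 213237.
N/19 = 11223; 11223 ≡ 13 (mod 19); 13·3 ≡ 1, so inverse 3.
N/29 = 7353; 7353 ≡ 16 (mod 29); 16·20 ≡ 1, so inverse 20.
N/43 = 4959; 4959 ≡ 14 (mod 43); 14·40 ≡ 1, so inverse 40.
N/9 = 23693; 23693 ≡ 5 (mod 9); 5·2 ≡ 1, so inverse 2.
t ≡ 0·11223·3 + 15·7353·20 + 25·4959·40 + 5·23693·2 = 7401830.
7401830 mod 213237 = 151772.

151772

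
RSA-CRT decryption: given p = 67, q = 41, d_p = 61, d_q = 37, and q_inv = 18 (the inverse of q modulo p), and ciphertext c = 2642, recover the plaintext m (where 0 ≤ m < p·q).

m₁ = c^(d_p) mod p: c ≡ 29 (mod 67), and 29^61 mod 67 = 29.
m₂ = c^(d_q) mod q: c ≡ 18 (mod 41), and 18^37 mod 41 = 37.
h = q_inv·(m₁ − m₂) mod p = 18·(29 − 37) mod 67 = 57.
m = m₂ + h·q = 37 + 57·41 = 2374.

2374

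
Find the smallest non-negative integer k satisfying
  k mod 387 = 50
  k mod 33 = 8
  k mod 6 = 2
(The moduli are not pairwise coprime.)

Combine the congruences pairwise.
gcd(387, 33) = 3 and 3 | (8 − 50), so the pair is consistent; merging gives k ≡ 437 (mod 4257), where 4257 = lcm(387, 33).
gcd(4257, 6) = 3 and 3 | (2 − 437), so the pair is consistent; merging gives k ≡ 4694 (mod 8514), where 8514 = lcm(4257, 6).
The solution is unique modulo lcm(387, 33, 6) = 8514.

4694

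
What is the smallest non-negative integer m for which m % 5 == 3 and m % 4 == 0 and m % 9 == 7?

The moduli are pairwise coprime; N = 5·4·9 = 180.
N/5 = 36; 36 ≡ 1 (mod 5), inverse 1.
N/4 = 45; 45 ≡ 1 (mod 4), inverse 1.
N/9 = 20; 20 ≡ 2 (mod 9); 2·5 ≡ 1, so inverse 5.
m ≡ 3·36·1 + 0·45·1 + 7·20·5 = 808.
808 mod 180 = 88.

88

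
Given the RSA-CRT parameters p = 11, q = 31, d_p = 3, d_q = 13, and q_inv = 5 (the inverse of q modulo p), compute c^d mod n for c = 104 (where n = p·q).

m₁ = c^(d_p) mod p: c ≡ 5 (mod 11), and 5^3 mod 11 = 4.
m₂ = c^(d_q) mod q: c ≡ 11 (mod 31), and 11^13 mod 31 = 21.
h = q_inv·(m₁ − m₂) mod p = 5·(4 − 21) mod 11 = 3.
m = m₂ + h·q = 21 + 3·31 = 114.

114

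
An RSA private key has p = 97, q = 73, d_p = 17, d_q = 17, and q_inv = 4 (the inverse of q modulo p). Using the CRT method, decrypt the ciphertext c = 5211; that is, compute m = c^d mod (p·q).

2204

m₁ = c^(d_p) mod p: c ≡ 70 (mod 97), and 70^17 mod 97 = 70.
m₂ = c^(d_q) mod q: c ≡ 28 (mod 73), and 28^17 mod 73 = 14.
h = q_inv·(m₁ − m₂) mod p = 4·(70 − 14) mod 97 = 30.
m = m₂ + h·q = 14 + 30·73 = 2204.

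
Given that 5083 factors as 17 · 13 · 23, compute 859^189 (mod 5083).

Mod 17: 859 ≡ 9; by Fermat, exponent reduces to 189 mod 16 = 13; 9^13 ≡ 8 (mod 17).
Mod 13: 859 ≡ 1; by Fermat, exponent reduces to 189 mod 12 = 9; 1^9 ≡ 1 (mod 13).
Mod 23: 859 ≡ 8; by Fermat, exponent reduces to 189 mod 22 = 13; 8^13 ≡ 18 (mod 23).
Combine by CRT: x ≡ 8 (mod 17), x ≡ 1 (mod 13), x ≡ 18 (mod 23) ⇒ x ≡ 3238 (mod 5083).

3238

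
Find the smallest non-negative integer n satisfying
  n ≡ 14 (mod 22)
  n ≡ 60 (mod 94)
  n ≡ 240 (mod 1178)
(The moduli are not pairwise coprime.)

gcd(22, 94) = 2 and 2 | (60 − 14), so the pair is consistent; merging gives n ≡ 718 (mod 1034), where 1034 = lcm(22, 94).
gcd(1034, 1178) = 2 and 2 | (240 − 718), so the pair is consistent; merging gives n ≡ 317122 (mod 609026), where 609026 = lcm(1034, 1178).
The solution is unique modulo lcm(22, 94, 1178) = 609026.

317122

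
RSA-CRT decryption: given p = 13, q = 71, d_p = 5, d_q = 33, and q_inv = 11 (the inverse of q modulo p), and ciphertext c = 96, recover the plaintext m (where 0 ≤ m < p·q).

m₁ = c^(d_p) mod p: c ≡ 5 (mod 13), and 5^5 mod 13 = 5.
m₂ = c^(d_q) mod q: c ≡ 25 (mod 71), and 25^33 mod 71 = 5.
h = q_inv·(m₁ − m₂) mod p = 11·(5 − 5) mod 13 = 0.
m = m₂ + h·q = 5 + 0·71 = 5.

5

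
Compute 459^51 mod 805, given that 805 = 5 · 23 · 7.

344

Mod 5: 459 ≡ 4; by Fermat, exponent reduces to 51 mod 4 = 3; 4^3 ≡ 4 (mod 5).
Mod 23: 459 ≡ 22; by Fermat, exponent reduces to 51 mod 22 = 7; 22^7 ≡ 22 (mod 23).
Mod 7: 459 ≡ 4; by Fermat, exponent reduces to 51 mod 6 = 3; 4^3 ≡ 1 (mod 7).
Combine by CRT: x ≡ 4 (mod 5), x ≡ 22 (mod 23), x ≡ 1 (mod 7) ⇒ x ≡ 344 (mod 805).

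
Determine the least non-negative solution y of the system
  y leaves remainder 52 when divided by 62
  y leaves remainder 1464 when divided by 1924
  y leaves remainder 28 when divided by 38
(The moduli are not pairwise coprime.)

Combine the congruences pairwise.
gcd(62, 1924) = 2 and 2 | (1464 − 52), so the pair is consistent; merging gives y ≡ 14932 (mod 59644), where 59644 = lcm(62, 1924).
gcd(59644, 38) = 2 and 2 | (28 − 14932), so the pair is consistent; merging gives y ≡ 611372 (mod 1133236), where 1133236 = lcm(59644, 38).
The solution is unique modulo lcm(62, 1924, 38) = 1133236.

611372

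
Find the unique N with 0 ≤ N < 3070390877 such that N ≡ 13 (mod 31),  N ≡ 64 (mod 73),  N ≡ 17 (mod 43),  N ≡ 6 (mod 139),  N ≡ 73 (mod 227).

The moduli are pairwise coprime; M = 31·73·43·139·227 = 3070390877.
M/31 = 99044867; 99044867 ≡ 22 (mod 31); 22·24 ≡ 1, so inverse 24.
M/73 = 42060149; 42060149 ≡ 31 (mod 73); 31·33 ≡ 1, so inverse 33.
M/43 = 71404439; 71404439 ≡ 15 (mod 43); 15·23 ≡ 1, so inverse 23.
M/139 = 22089143; 22089143 ≡ 97 (mod 139); 97·43 ≡ 1, so inverse 43.
M/227 = 13525951; 13525951 ≡ 156 (mod 227); 156·211 ≡ 1, so inverse 211.
N ≡ 13·99044867·24 + 64·42060149·33 + 17·71404439·23 + 6·22089143·43 + 73·13525951·211 = 361691390988.
361691390988 mod 3070390877 = 2455658379.

2455658379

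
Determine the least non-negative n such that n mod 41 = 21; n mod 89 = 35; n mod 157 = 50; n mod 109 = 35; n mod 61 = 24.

3176815608

From n ≡ 21 (mod 41) write n = 21 + 41t. Substituting into n ≡ 35 (mod 89) gives 41t ≡ 14 (mod 89), and since 41⁻¹ ≡ 76 (mod 89), t ≡ 85. Hence n ≡ 21 + 41·85 = 3506 (mod 3649).
From n ≡ 3506 (mod 3649) write n = 3506 + 3649t. Substituting into n ≡ 50 (mod 157) gives 3649t ≡ 155 (mod 157), and since 38⁻¹ ≡ 62 (mod 157), t ≡ 33. Hence n ≡ 3506 + 3649·33 = 123923 (mod 572893).
From n ≡ 123923 (mod 572893) write n = 123923 + 572893t. Substituting into n ≡ 35 (mod 109) gives 572893t ≡ 45 (mod 109), and since 98⁻¹ ≡ 99 (mod 109), t ≡ 95. Hence n ≡ 123923 + 572893·95 = 54548758 (mod 62445337).
From n ≡ 54548758 (mod 62445337) write n = 54548758 + 62445337t. Substituting into n ≡ 24 (mod 61) gives 62445337t ≡ 28 (mod 61), and since 3⁻¹ ≡ 41 (mod 61), t ≡ 50. Hence n ≡ 54548758 + 62445337·50 = 3176815608 (mod 3809165557).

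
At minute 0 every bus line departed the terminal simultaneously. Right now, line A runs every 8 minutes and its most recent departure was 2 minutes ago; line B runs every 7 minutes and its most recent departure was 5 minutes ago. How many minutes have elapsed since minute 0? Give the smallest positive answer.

From t ≡ 2 (mod 8) write t = 2 + 8s. Substituting into t ≡ 5 (mod 7) gives 8s ≡ 3 (mod 7), and since 1⁻¹ ≡ 1 (mod 7), s ≡ 3. Hence t ≡ 2 + 8·3 = 26 (mod 56).

26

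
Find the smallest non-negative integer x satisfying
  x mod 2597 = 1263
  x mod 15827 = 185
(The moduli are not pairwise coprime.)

gcd(2597, 15827) = 49 and 49 | (185 − 1263), so the pair is consistent; merging gives x ≡ 237590 (mod 838831), where 838831 = lcm(2597, 15827).
The solution is unique modulo lcm(2597, 15827) = 838831.

237590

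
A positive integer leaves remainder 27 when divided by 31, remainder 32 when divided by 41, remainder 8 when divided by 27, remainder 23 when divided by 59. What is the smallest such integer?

538280

Combine the congruences pairwise.
From t ≡ 27 (mod 31) write t = 27 + 31s. Substituting into t ≡ 32 (mod 41) gives 31s ≡ 5 (mod 41), and since 31⁻¹ ≡ 4 (mod 41), s ≡ 20. Hence t ≡ 27 + 31·20 = 647 (mod 1271).
From t ≡ 647 (mod 1271) write t = 647 + 1271s. Substituting into t ≡ 8 (mod 27) gives 1271s ≡ 9 (mod 27), and since 2⁻¹ ≡ 14 (mod 27), s ≡ 18. Hence t ≡ 647 + 1271·18 = 23525 (mod 34317).
From t ≡ 23525 (mod 34317) write t = 23525 + 34317s. Substituting into t ≡ 23 (mod 59) gives 34317s ≡ 39 (mod 59), and since 38⁻¹ ≡ 14 (mod 59), s ≡ 15. Hence t ≡ 23525 + 34317·15 = 538280 (mod 2024703).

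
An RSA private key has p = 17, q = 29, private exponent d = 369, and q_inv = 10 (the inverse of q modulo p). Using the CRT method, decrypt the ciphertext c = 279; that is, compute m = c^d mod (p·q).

d_p = d mod (p−1) = 369 mod 16 = 1; d_q = d mod (q−1) = 5.
m₁ = c^(d_p) mod p: c ≡ 7 (mod 17), and 7^1 mod 17 = 7.
m₂ = c^(d_q) mod q: c ≡ 18 (mod 29), and 18^5 mod 29 = 15.
h = q_inv·(m₁ − m₂) mod p = 10·(7 − 15) mod 17 = 5.
m = m₂ + h·q = 15 + 5·29 = 160.

160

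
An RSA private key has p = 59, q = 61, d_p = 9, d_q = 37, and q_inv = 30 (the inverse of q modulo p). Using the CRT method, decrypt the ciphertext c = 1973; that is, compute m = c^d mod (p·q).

m₁ = c^(d_p) mod p: c ≡ 26 (mod 59), and 26^9 mod 59 = 20.
m₂ = c^(d_q) mod q: c ≡ 21 (mod 61), and 21^37 mod 61 = 21.
h = q_inv·(m₁ − m₂) mod p = 30·(20 − 21) mod 59 = 29.
m = m₂ + h·q = 21 + 29·61 = 1790.

1790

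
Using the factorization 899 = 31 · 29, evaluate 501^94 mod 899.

Mod 31: 501 ≡ 5; by Fermat, exponent reduces to 94 mod 30 = 4; 5^4 ≡ 5 (mod 31).
Mod 29: 501 ≡ 8; by Fermat, exponent reduces to 94 mod 28 = 10; 8^10 ≡ 4 (mod 29).
Combine by CRT: x ≡ 5 (mod 31), x ≡ 4 (mod 29) ⇒ x ≡ 439 (mod 899).

439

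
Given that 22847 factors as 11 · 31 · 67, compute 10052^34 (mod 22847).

10048

Mod 11: 10052 ≡ 9; by Fermat, exponent reduces to 34 mod 10 = 4; 9^4 ≡ 5 (mod 11).
Mod 31: 10052 ≡ 8; by Fermat, exponent reduces to 34 mod 30 = 4; 8^4 ≡ 4 (mod 31).
Mod 67: 10052 ≡ 2; 2^34 ≡ 65 (mod 67).
Combine by CRT: x ≡ 5 (mod 11), x ≡ 4 (mod 31), x ≡ 65 (mod 67) ⇒ x ≡ 10048 (mod 22847).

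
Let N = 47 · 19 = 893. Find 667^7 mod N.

Mod 47: 667 ≡ 9; 9^7 ≡ 14 (mod 47).
Mod 19: 667 ≡ 2; 2^7 ≡ 14 (mod 19).
Combine by CRT: x ≡ 14 (mod 47), x ≡ 14 (mod 19) ⇒ x ≡ 14 (mod 893).

14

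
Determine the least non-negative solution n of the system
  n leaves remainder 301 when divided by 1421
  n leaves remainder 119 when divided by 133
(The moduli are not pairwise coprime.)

24458

Combine the congruences pairwise.
gcd(1421, 133) = 7 and 7 | (119 − 301), so the pair is consistent; merging gives n ≡ 24458 (mod 26999), where 26999 = lcm(1421, 133).
The solution is unique modulo lcm(1421, 133) = 26999.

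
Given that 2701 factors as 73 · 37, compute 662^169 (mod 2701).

2449

Mod 73: 662 ≡ 5; by Fermat, exponent reduces to 169 mod 72 = 25; 5^25 ≡ 40 (mod 73).
Mod 37: 662 ≡ 33; by Fermat, exponent reduces to 169 mod 36 = 25; 33^25 ≡ 7 (mod 37).
Combine by CRT: x ≡ 40 (mod 73), x ≡ 7 (mod 37) ⇒ x ≡ 2449 (mod 2701).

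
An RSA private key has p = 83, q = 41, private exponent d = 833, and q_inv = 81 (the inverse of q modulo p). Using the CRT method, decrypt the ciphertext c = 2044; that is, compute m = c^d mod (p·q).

d_p = d mod (p−1) = 833 mod 82 = 13; d_q = d mod (q−1) = 33.
m₁ = c^(d_p) mod p: c ≡ 52 (mod 83), and 52^13 mod 83 = 79.
m₂ = c^(d_q) mod q: c ≡ 35 (mod 41), and 35^33 mod 41 = 24.
h = q_inv·(m₁ − m₂) mod p = 81·(79 − 24) mod 83 = 56.
m = m₂ + h·q = 24 + 56·41 = 2320.

2320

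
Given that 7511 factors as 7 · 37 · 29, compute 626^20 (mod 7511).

Mod 7: 626 ≡ 3; by Fermat, exponent reduces to 20 mod 6 = 2; 3^2 ≡ 2 (mod 7).
Mod 37: 626 ≡ 34; 34^20 ≡ 9 (mod 37).
Mod 29: 626 ≡ 17; 17^20 ≡ 1 (mod 29).
Combine by CRT: x ≡ 2 (mod 7), x ≡ 9 (mod 37), x ≡ 1 (mod 29) ⇒ x ≡ 1045 (mod 7511).

1045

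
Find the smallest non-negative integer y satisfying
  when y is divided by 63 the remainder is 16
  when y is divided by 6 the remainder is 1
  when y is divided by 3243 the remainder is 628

Combine the congruences pairwise.
gcd(63, 6) = 3 and 3 | (1 − 16), so the pair is consistent; merging gives y ≡ 79 (mod 126), where 126 = lcm(63, 6).
gcd(126, 3243) = 3 and 3 | (628 − 79), so the pair is consistent; merging gives y ≡ 29815 (mod 136206), where 136206 = lcm(126, 3243).
The solution is unique modulo lcm(63, 6, 3243) = 136206.

29815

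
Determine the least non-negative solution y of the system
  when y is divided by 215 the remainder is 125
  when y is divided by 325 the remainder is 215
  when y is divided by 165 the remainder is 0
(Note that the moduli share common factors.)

gcd(215, 325) = 5 and 5 | (215 − 125), so the pair is consistent; merging gives y ≡ 2490 (mod 13975), where 13975 = lcm(215, 325).
gcd(13975, 165) = 5 and 5 | (0 − 2490), so the pair is consistent; merging gives y ≡ 421740 (mod 461175), where 461175 = lcm(13975, 165).
The solution is unique modulo lcm(215, 325, 165) = 461175.

421740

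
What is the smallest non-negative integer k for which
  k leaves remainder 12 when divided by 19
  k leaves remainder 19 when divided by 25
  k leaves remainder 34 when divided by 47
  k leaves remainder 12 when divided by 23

The moduli are pairwise coprime; N = 19·25·47·23 = 513475.
N/19 = 27025; 27025 ≡ 7 (mod 19); 7·11 ≡ 1, so inverse 11.
N/25 = 20539; 20539 ≡ 14 (mod 25); 14·9 ≡ 1, so inverse 9.
N/47 = 10925; 10925 ≡ 21 (mod 47); 21·9 ≡ 1, so inverse 9.
N/23 = 22325; 22325 ≡ 15 (mod 23); 15·20 ≡ 1, so inverse 20.
k ≡ 12·27025·11 + 19·20539·9 + 34·10925·9 + 12·22325·20 = 15780519.
15780519 mod 513475 = 376269.

376269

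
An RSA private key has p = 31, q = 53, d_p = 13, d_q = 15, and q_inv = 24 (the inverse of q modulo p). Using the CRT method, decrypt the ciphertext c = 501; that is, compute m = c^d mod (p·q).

m₁ = c^(d_p) mod p: c ≡ 5 (mod 31), and 5^13 mod 31 = 5.
m₂ = c^(d_q) mod q: c ≡ 24 (mod 53), and 24^15 mod 53 = 46.
h = q_inv·(m₁ − m₂) mod p = 24·(5 − 46) mod 31 = 8.
m = m₂ + h·q = 46 + 8·53 = 470.

470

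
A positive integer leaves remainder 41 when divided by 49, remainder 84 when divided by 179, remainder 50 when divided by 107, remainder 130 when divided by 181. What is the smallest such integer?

The moduli are pairwise coprime; M = 49·179·107·181 = 169867957.
M/49 = 3466693; 3466693 ≡ 41 (mod 49); 41·6 ≡ 1, so inverse 6.
M/179 = 948983; 948983 ≡ 104 (mod 179); 104·105 ≡ 1, so inverse 105.
M/107 = 1587551; 1587551 ≡ 99 (mod 107); 99·40 ≡ 1, so inverse 40.
M/181 = 938497; 938497 ≡ 12 (mod 181); 12·166 ≡ 1, so inverse 166.
N ≡ 41·3466693·6 + 84·948983·105 + 50·1587551·40 + 130·938497·166 = 32650703798.
32650703798 mod 169867957 = 36056054.

36056054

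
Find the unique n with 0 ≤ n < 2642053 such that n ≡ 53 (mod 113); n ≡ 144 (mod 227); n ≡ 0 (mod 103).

Combine the congruences pairwise.
From n ≡ 53 (mod 113) write n = 53 + 113t. Substituting into n ≡ 144 (mod 227) gives 113t ≡ 91 (mod 227), and since 113⁻¹ ≡ 225 (mod 227), t ≡ 45. Hence n ≡ 53 + 113·45 = 5138 (mod 25651).
From n ≡ 5138 (mod 25651) write n = 5138 + 25651t. Substituting into n ≡ 0 (mod 103) gives 25651t ≡ 12 (mod 103), and since 4⁻¹ ≡ 26 (mod 103), t ≡ 3. Hence n ≡ 5138 + 25651·3 = 82091 (mod 2642053).

82091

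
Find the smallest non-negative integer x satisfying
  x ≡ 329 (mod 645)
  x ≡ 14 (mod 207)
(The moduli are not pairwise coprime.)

gcd(645, 207) = 3 and 3 | (14 − 329), so the pair is consistent; merging gives x ≡ 19679 (mod 44505), where 44505 = lcm(645, 207).
The solution is unique modulo lcm(645, 207) = 44505.

19679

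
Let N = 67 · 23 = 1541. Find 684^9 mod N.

375

Mod 67: 684 ≡ 14; 14^9 ≡ 40 (mod 67).
Mod 23: 684 ≡ 17; 17^9 ≡ 7 (mod 23).
Combine by CRT: x ≡ 40 (mod 67), x ≡ 7 (mod 23) ⇒ x ≡ 375 (mod 1541).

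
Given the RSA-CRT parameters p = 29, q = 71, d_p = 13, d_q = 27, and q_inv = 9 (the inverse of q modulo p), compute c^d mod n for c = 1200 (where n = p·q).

m₁ = c^(d_p) mod p: c ≡ 11 (mod 29), and 11^13 mod 29 = 21.
m₂ = c^(d_q) mod q: c ≡ 64 (mod 71), and 64^27 mod 71 = 50.
h = q_inv·(m₁ − m₂) mod p = 9·(21 − 50) mod 29 = 0.
m = m₂ + h·q = 50 + 0·71 = 50.

50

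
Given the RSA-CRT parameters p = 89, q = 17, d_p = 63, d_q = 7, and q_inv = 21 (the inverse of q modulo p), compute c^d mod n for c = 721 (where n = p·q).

m₁ = c^(d_p) mod p: c ≡ 9 (mod 89), and 9^63 mod 89 = 68.
m₂ = c^(d_q) mod q: c ≡ 7 (mod 17), and 7^7 mod 17 = 12.
h = q_inv·(m₁ − m₂) mod p = 21·(68 − 12) mod 89 = 19.
m = m₂ + h·q = 12 + 19·17 = 335.

335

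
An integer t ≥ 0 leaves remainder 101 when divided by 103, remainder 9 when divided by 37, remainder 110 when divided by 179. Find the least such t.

The moduli are pairwise coprime; N = 103·37·179 = 682169.
N/103 = 6623; 6623 ≡ 31 (mod 103); 31·10 ≡ 1, so inverse 10.
N/37 = 18437; 18437 ≡ 11 (mod 37); 11·27 ≡ 1, so inverse 27.
N/179 = 3811; 3811 ≡ 52 (mod 179); 52·31 ≡ 1, so inverse 31.
t ≡ 101·6623·10 + 9·18437·27 + 110·3811·31 = 24164931.
24164931 mod 682169 = 289016.

289016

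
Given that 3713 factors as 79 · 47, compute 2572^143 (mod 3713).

1840

Mod 79: 2572 ≡ 44; by Fermat, exponent reduces to 143 mod 78 = 65; 44^65 ≡ 23 (mod 79).
Mod 47: 2572 ≡ 34; by Fermat, exponent reduces to 143 mod 46 = 5; 34^5 ≡ 7 (mod 47).
Combine by CRT: x ≡ 23 (mod 79), x ≡ 7 (mod 47) ⇒ x ≡ 1840 (mod 3713).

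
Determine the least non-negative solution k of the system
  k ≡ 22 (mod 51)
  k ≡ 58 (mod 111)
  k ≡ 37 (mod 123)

Combine the congruences pairwise.
gcd(51, 111) = 3 and 3 | (58 − 22), so the pair is consistent; merging gives k ≡ 1501 (mod 1887), where 1887 = lcm(51, 111).
gcd(1887, 123) = 3 and 3 | (37 − 1501), so the pair is consistent; merging gives k ≡ 24145 (mod 77367), where 77367 = lcm(1887, 123).
The solution is unique modulo lcm(51, 111, 123) = 77367.

24145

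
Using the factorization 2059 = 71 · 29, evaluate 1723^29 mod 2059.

Mod 71: 1723 ≡ 19; 19^29 ≡ 24 (mod 71).
Mod 29: 1723 ≡ 12; by Fermat, exponent reduces to 29 mod 28 = 1; 12^1 ≡ 12 (mod 29).
Combine by CRT: x ≡ 24 (mod 71), x ≡ 12 (mod 29) ⇒ x ≡ 592 (mod 2059).

592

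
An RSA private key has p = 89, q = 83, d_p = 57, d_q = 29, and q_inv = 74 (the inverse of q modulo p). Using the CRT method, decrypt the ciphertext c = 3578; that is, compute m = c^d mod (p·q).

m₁ = c^(d_p) mod p: c ≡ 18 (mod 89), and 18^57 mod 89 = 69.
m₂ = c^(d_q) mod q: c ≡ 9 (mod 83), and 9^29 mod 83 = 48.
h = q_inv·(m₁ − m₂) mod p = 74·(69 − 48) mod 89 = 41.
m = m₂ + h·q = 48 + 41·83 = 3451.

3451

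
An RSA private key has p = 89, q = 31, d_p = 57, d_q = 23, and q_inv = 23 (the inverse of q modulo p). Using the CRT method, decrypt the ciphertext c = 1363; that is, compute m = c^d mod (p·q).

2231

m₁ = c^(d_p) mod p: c ≡ 28 (mod 89), and 28^57 mod 89 = 6.
m₂ = c^(d_q) mod q: c ≡ 30 (mod 31), and 30^23 mod 31 = 30.
h = q_inv·(m₁ − m₂) mod p = 23·(6 − 30) mod 89 = 71.
m = m₂ + h·q = 30 + 71·31 = 2231.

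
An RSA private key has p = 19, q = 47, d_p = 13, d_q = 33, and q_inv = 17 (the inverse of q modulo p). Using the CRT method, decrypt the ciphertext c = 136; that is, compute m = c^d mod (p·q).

717

m₁ = c^(d_p) mod p: c ≡ 3 (mod 19), and 3^13 mod 19 = 14.
m₂ = c^(d_q) mod q: c ≡ 42 (mod 47), and 42^33 mod 47 = 12.
h = q_inv·(m₁ − m₂) mod p = 17·(14 − 12) mod 19 = 15.
m = m₂ + h·q = 12 + 15·47 = 717.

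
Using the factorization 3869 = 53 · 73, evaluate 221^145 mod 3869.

Mod 53: 221 ≡ 9; by Fermat, exponent reduces to 145 mod 52 = 41; 9^41 ≡ 25 (mod 53).
Mod 73: 221 ≡ 2; by Fermat, exponent reduces to 145 mod 72 = 1; 2^1 ≡ 2 (mod 73).
Combine by CRT: x ≡ 25 (mod 53), x ≡ 2 (mod 73) ⇒ x ≡ 1827 (mod 3869).

1827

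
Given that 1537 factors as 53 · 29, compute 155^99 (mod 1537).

Mod 53: 155 ≡ 49; by Fermat, exponent reduces to 99 mod 52 = 47; 49^47 ≡ 28 (mod 53).
Mod 29: 155 ≡ 10; by Fermat, exponent reduces to 99 mod 28 = 15; 10^15 ≡ 19 (mod 29).
Combine by CRT: x ≡ 28 (mod 53), x ≡ 19 (mod 29) ⇒ x ≡ 1353 (mod 1537).

1353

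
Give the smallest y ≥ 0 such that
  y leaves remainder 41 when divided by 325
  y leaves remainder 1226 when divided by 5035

96891

gcd(325, 5035) = 5 and 5 | (1226 − 41), so the pair is consistent; merging gives y ≡ 96891 (mod 327275), where 327275 = lcm(325, 5035).
The solution is unique modulo lcm(325, 5035) = 327275.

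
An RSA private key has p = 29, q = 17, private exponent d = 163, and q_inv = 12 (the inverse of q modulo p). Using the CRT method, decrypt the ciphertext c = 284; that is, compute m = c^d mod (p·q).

d_p = d mod (p−1) = 163 mod 28 = 23; d_q = d mod (q−1) = 3.
m₁ = c^(d_p) mod p: c ≡ 23 (mod 29), and 23^23 mod 29 = 7.
m₂ = c^(d_q) mod q: c ≡ 12 (mod 17), and 12^3 mod 17 = 11.
h = q_inv·(m₁ − m₂) mod p = 12·(7 − 11) mod 29 = 10.
m = m₂ + h·q = 11 + 10·17 = 181.

181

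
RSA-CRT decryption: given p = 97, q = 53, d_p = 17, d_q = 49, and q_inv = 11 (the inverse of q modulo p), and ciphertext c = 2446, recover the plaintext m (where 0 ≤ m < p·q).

m₁ = c^(d_p) mod p: c ≡ 21 (mod 97), and 21^17 mod 97 = 41.
m₂ = c^(d_q) mod q: c ≡ 8 (mod 53), and 8^49 mod 53 = 50.
h = q_inv·(m₁ − m₂) mod p = 11·(41 − 50) mod 97 = 95.
m = m₂ + h·q = 50 + 95·53 = 5085.

5085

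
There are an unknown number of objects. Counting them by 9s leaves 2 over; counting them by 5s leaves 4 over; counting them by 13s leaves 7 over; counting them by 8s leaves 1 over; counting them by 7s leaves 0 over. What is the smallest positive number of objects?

2009

The moduli are pairwise coprime; M = 9·5·13·8·7 = 32760.
M/9 = 3640; 3640 ≡ 4 (mod 9); 4·7 ≡ 1, so inverse 7.
M/5 = 6552; 6552 ≡ 2 (mod 5); 2·3 ≡ 1, so inverse 3.
M/13 = 2520; 2520 ≡ 11 (mod 13); 11·6 ≡ 1, so inverse 6.
M/8 = 4095; 4095 ≡ 7 (mod 8); 7·7 ≡ 1, so inverse 7.
M/7 = 4680; 4680 ≡ 4 (mod 7); 4·2 ≡ 1, so inverse 2.
N ≡ 2·3640·7 + 4·6552·3 + 7·2520·6 + 1·4095·7 + 0·4680·2 = 264089.
264089 mod 32760 = 2009.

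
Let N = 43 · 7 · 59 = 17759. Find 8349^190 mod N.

Mod 43: 8349 ≡ 7; by Fermat, exponent reduces to 190 mod 42 = 22; 7^22 ≡ 36 (mod 43).
Mod 7: 8349 ≡ 5; by Fermat, exponent reduces to 190 mod 6 = 4; 5^4 ≡ 2 (mod 7).
Mod 59: 8349 ≡ 30; by Fermat, exponent reduces to 190 mod 58 = 16; 30^16 ≡ 9 (mod 59).
Combine by CRT: x ≡ 36 (mod 43), x ≡ 2 (mod 7), x ≡ 9 (mod 59) ⇒ x ≡ 2487 (mod 17759).

2487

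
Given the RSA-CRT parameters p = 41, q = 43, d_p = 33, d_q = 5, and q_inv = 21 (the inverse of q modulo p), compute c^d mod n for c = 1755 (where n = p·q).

m₁ = c^(d_p) mod p: c ≡ 33 (mod 41), and 33^33 mod 41 = 20.
m₂ = c^(d_q) mod q: c ≡ 35 (mod 43), and 35^5 mod 43 = 41.
h = q_inv·(m₁ − m₂) mod p = 21·(20 − 41) mod 41 = 10.
m = m₂ + h·q = 41 + 10·43 = 471.

471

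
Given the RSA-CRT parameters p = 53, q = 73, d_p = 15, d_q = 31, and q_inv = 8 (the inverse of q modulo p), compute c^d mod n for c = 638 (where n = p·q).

m₁ = c^(d_p) mod p: c ≡ 2 (mod 53), and 2^15 mod 53 = 14.
m₂ = c^(d_q) mod q: c ≡ 54 (mod 73), and 54^31 mod 73 = 6.
h = q_inv·(m₁ − m₂) mod p = 8·(14 − 6) mod 53 = 11.
m = m₂ + h·q = 6 + 11·73 = 809.

809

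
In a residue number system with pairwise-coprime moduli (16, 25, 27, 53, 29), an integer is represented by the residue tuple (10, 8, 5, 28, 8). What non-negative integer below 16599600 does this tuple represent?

Combine the congruences pairwise.
From x ≡ 10 (mod 16) write x = 10 + 16t. Substituting into x ≡ 8 (mod 25) gives 16t ≡ 23 (mod 25), and since 16⁻¹ ≡ 11 (mod 25), t ≡ 3. Hence x ≡ 10 + 16·3 = 58 (mod 400).
From x ≡ 58 (mod 400) write x = 58 + 400t. Substituting into x ≡ 5 (mod 27) gives 400t ≡ 1 (mod 27), and since 22⁻¹ ≡ 16 (mod 27), t ≡ 16. Hence x ≡ 58 + 400·16 = 6458 (mod 10800).
From x ≡ 6458 (mod 10800) write x = 6458 + 10800t. Substituting into x ≡ 28 (mod 53) gives 10800t ≡ 36 (mod 53), and since 41⁻¹ ≡ 22 (mod 53), t ≡ 50. Hence x ≡ 6458 + 10800·50 = 546458 (mod 572400).
From x ≡ 546458 (mod 572400) write x = 546458 + 572400t. Substituting into x ≡ 8 (mod 29) gives 572400t ≡ 26 (mod 29), and since 27⁻¹ ≡ 14 (mod 29), t ≡ 16. Hence x ≡ 546458 + 572400·16 = 9704858 (mod 16599600).

9704858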